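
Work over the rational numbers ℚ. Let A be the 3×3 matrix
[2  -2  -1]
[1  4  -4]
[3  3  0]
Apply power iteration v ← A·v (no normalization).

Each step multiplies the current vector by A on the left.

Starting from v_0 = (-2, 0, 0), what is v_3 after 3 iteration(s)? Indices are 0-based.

v_0 = (-2, 0, 0).
v_1 = A·v_0 = (-4, -2, -6).
v_2 = A·v_1 = (2, 12, -18).
v_3 = A·v_2 = (-2, 122, 42).

v_3 = (-2, 122, 42)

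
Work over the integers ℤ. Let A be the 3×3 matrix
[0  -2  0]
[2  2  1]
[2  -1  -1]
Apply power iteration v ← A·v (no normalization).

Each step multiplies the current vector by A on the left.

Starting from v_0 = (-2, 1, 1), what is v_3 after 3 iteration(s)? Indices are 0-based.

v_0 = (-2, 1, 1).
v_1 = A·v_0 = (-2, -1, -6).
v_2 = A·v_1 = (2, -12, 3).
v_3 = A·v_2 = (24, -17, 13).

v_3 = (24, -17, 13)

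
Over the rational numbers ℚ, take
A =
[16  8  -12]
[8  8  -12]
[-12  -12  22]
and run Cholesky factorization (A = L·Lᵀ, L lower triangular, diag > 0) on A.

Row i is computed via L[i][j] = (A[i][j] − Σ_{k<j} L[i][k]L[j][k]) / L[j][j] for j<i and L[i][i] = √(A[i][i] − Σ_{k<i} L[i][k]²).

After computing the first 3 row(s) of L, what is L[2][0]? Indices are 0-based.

L[2][0] = -3

Step 1: L[0][0] = √(16) = 4.
  L[1][0] = (8) / L[0][0] = 2.
Step 2: L[1][1] = √(4) = 2.
  L[2][0] = (-12) / L[0][0] = -3.
  L[2][1] = (-6) / L[1][1] = -3.
Step 3: L[2][2] = √(4) = 2.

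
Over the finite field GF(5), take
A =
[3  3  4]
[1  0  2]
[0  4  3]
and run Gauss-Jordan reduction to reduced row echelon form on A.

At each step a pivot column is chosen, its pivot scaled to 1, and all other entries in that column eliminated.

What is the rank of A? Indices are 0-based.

[1] R0 /= 3  ⇒  (1, 1, 3)
     R1 -= 1·R0  ⇒  (0, 4, 4)
[2] R1 /= 4  ⇒  (0, 1, 1)
     R0 -= 1·R1  ⇒  (1, 0, 2)
     R2 -= 4·R1  ⇒  (0, 0, 4)
[3] R2 /= 4  ⇒  (0, 0, 1)
     R0 -= 2·R2  ⇒  (1, 0, 0)
     R1 -= 1·R2  ⇒  (0, 1, 0)

rank = 3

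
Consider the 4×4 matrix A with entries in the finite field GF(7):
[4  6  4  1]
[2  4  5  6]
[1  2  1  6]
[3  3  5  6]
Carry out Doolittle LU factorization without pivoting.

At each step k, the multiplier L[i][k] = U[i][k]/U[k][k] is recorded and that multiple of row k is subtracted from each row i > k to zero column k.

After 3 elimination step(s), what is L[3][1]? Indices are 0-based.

k=0: U[0][0]=4
  eliminate (1,0): mult=4, new row 1: (0, 1, 3, 2); set L[1][0]=4
  eliminate (2,0): mult=2, new row 2: (0, 4, 0, 4); set L[2][0]=2
  eliminate (3,0): mult=6, new row 3: (0, 2, 2, 0); set L[3][0]=6
k=1: U[1][1]=1
  eliminate (2,1): mult=4, new row 2: (0, 0, 2, 3); set L[2][1]=4
  eliminate (3,1): mult=2, new row 3: (0, 0, 3, 3); set L[3][1]=2
k=2: U[2][2]=2
  eliminate (3,2): mult=5, new row 3: (0, 0, 0, 2); set L[3][2]=5

L[3][1] = 2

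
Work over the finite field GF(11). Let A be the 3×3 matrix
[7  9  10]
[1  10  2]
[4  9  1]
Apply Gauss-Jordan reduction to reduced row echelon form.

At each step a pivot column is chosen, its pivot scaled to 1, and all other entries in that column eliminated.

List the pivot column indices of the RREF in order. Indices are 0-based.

step 1: normalize row 0 (÷7) = (1, 6, 3)
  row 1: subtract 1×row0 = (0, 4, 10)
  row 2: subtract 4×row0 = (0, 7, 0)
step 2: normalize row 1 (÷4) = (0, 1, 8)
  row 0: subtract 6×row1 = (1, 0, 10)
  row 2: subtract 7×row1 = (0, 0, 10)
step 3: normalize row 2 (÷10) = (0, 0, 1)
  row 0: subtract 10×row2 = (1, 0, 0)
  row 1: subtract 8×row2 = (0, 1, 0)

pivot columns: 0, 1, 2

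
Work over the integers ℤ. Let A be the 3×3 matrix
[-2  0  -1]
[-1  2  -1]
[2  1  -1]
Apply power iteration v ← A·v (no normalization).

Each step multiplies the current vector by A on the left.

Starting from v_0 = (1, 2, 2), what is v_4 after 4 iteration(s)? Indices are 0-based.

v_0 = (1, 2, 2).
v_1 = A·v_0 = (-4, 1, 2).
v_2 = A·v_1 = (6, 4, -9).
v_3 = A·v_2 = (-3, 11, 25).
v_4 = A·v_3 = (-19, 0, -20).

v_4 = (-19, 0, -20)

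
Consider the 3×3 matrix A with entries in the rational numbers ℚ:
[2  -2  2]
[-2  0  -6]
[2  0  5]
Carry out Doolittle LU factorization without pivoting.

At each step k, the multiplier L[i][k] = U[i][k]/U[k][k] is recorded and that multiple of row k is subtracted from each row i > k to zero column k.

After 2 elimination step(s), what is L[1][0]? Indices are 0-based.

k=0: U[0][0]=2
  eliminate (1,0): mult=-1, new row 1: (0, -2, -4); set L[1][0]=-1
  eliminate (2,0): mult=1, new row 2: (0, 2, 3); set L[2][0]=1
k=1: U[1][1]=-2
  eliminate (2,1): mult=-1, new row 2: (0, 0, -1); set L[2][1]=-1

L[1][0] = -1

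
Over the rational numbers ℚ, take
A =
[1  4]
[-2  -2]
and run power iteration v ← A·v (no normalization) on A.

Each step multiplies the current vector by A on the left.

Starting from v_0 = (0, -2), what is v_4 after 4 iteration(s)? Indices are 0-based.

v_4 = (-88, -16)

v_0 = (0, -2).
v_1 = A·v_0 = (-8, 4).
v_2 = A·v_1 = (8, 8).
v_3 = A·v_2 = (40, -32).
v_4 = A·v_3 = (-88, -16).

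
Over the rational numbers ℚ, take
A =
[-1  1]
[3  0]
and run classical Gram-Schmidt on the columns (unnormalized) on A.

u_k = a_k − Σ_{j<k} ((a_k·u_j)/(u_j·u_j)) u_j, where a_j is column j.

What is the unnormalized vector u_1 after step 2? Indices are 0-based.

u_1 = (9/10, 3/10)

Step 1: u_0 = a_0 = (-1, 3).
Step 2: u_1 = a_1 − (-1/10)·u_0 = (9/10, 3/10).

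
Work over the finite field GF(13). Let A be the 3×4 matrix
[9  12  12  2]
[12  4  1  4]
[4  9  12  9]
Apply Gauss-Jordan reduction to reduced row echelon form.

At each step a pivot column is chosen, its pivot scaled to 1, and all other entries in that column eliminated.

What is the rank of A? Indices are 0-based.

pivot(0,0)=9: scale R0 → (1, 10, 10, 6)
  clear (1,0): R1 −= (12)R0 → (0, 1, 11, 10)
  clear (2,0): R2 −= (4)R0 → (0, 8, 11, 11)
pivot(1,1)=1: scale R1 → (0, 1, 11, 10)
  clear (0,1): R0 −= (10)R1 → (1, 0, 4, 10)
  clear (2,1): R2 −= (8)R1 → (0, 0, 1, 9)
pivot(2,2)=1: scale R2 → (0, 0, 1, 9)
  clear (0,2): R0 −= (4)R2 → (1, 0, 0, 0)
  clear (1,2): R1 −= (11)R2 → (0, 1, 0, 2)

rank = 3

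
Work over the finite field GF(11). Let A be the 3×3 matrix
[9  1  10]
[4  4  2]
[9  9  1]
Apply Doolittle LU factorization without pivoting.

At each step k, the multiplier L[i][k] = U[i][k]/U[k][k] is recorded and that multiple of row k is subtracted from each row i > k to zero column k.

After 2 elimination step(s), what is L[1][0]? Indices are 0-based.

L[1][0] = 9

Step 1: pivot at (0,0) is 9.
  row1 ← row1 − (9)·row0  ⇒  L[1][0]=9, U row1=(0, 6, 0)
  row2 ← row2 − (1)·row0  ⇒  L[2][0]=1, U row2=(0, 8, 2)
Step 2: pivot at (1,1) is 6.
  row2 ← row2 − (5)·row1  ⇒  L[2][1]=5, U row2=(0, 0, 2)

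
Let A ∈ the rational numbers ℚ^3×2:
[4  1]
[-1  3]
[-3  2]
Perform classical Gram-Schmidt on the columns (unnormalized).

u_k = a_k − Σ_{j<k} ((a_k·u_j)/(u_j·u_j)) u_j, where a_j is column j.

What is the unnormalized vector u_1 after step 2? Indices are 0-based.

Step 1: u_0 = a_0 = (4, -1, -3).
Step 2: u_1 = a_1 − (-5/26)·u_0 = (23/13, 73/26, 37/26).

u_1 = (23/13, 73/26, 37/26)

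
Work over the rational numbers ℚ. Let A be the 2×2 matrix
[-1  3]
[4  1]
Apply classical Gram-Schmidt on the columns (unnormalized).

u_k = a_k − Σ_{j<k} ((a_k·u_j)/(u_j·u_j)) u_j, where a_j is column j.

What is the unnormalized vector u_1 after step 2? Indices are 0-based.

u_1 = (52/17, 13/17)

Step 1: u_0 = a_0 = (-1, 4).
Step 2: u_1 = a_1 − (1/17)·u_0 = (52/17, 13/17).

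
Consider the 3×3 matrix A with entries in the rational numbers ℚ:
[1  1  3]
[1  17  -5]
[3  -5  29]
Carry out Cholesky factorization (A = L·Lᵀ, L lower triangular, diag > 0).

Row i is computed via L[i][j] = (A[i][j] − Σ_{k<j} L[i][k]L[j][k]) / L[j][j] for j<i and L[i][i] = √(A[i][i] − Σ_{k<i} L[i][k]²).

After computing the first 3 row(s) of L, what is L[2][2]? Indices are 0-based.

Step 1: L[0][0] = √(1) = 1.
  L[1][0] = (1) / L[0][0] = 1.
Step 2: L[1][1] = √(16) = 4.
  L[2][0] = (3) / L[0][0] = 3.
  L[2][1] = (-8) / L[1][1] = -2.
Step 3: L[2][2] = √(16) = 4.

L[2][2] = 4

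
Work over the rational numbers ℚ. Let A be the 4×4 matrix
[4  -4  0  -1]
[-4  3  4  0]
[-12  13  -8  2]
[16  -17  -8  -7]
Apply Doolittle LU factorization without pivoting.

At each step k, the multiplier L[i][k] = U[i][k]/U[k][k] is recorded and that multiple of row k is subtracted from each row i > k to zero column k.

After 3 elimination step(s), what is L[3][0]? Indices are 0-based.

L[3][0] = 4

[col 0] pivot 4
  R1 -= -1*R0 → (0, -1, 4, -1)  (L[1][0] := -1)
  R2 -= -3*R0 → (0, 1, -8, -1)  (L[2][0] := -3)
  R3 -= 4*R0 → (0, -1, -8, -3)  (L[3][0] := 4)
[col 1] pivot -1
  R2 -= -1*R1 → (0, 0, -4, -2)  (L[2][1] := -1)
  R3 -= 1*R1 → (0, 0, -12, -2)  (L[3][1] := 1)
[col 2] pivot -4
  R3 -= 3*R2 → (0, 0, 0, 4)  (L[3][2] := 3)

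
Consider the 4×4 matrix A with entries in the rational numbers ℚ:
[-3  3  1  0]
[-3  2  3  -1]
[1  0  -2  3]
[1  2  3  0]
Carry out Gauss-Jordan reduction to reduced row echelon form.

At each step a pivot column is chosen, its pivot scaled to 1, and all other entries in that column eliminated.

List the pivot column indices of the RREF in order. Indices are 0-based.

pivot columns: 0, 1, 2, 3

pivot(0,0)=-3: scale R0 → (1, -1, -1/3, 0)
  clear (1,0): R1 −= (-3)R0 → (0, -1, 2, -1)
  clear (2,0): R2 −= (1)R0 → (0, 1, -5/3, 3)
  clear (3,0): R3 −= (1)R0 → (0, 3, 10/3, 0)
pivot(1,1)=-1: scale R1 → (0, 1, -2, 1)
  clear (0,1): R0 −= (-1)R1 → (1, 0, -7/3, 1)
  clear (2,1): R2 −= (1)R1 → (0, 0, 1/3, 2)
  clear (3,1): R3 −= (3)R1 → (0, 0, 28/3, -3)
pivot(2,2)=1/3: scale R2 → (0, 0, 1, 6)
  clear (0,2): R0 −= (-7/3)R2 → (1, 0, 0, 15)
  clear (1,2): R1 −= (-2)R2 → (0, 1, 0, 13)
  clear (3,2): R3 −= (28/3)R2 → (0, 0, 0, -59)
pivot(3,3)=-59: scale R3 → (0, 0, 0, 1)
  clear (0,3): R0 −= (15)R3 → (1, 0, 0, 0)
  clear (1,3): R1 −= (13)R3 → (0, 1, 0, 0)
  clear (2,3): R2 −= (6)R3 → (0, 0, 1, 0)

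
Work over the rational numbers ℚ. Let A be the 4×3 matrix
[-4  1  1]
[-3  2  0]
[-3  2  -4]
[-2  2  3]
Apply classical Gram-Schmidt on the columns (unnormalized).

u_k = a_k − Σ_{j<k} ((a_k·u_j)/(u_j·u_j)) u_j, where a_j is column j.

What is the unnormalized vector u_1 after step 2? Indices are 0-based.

Step 1: u_0 = a_0 = (-4, -3, -3, -2).
Step 2: u_1 = a_1 − (-10/19)·u_0 = (-21/19, 8/19, 8/19, 18/19).

u_1 = (-21/19, 8/19, 8/19, 18/19)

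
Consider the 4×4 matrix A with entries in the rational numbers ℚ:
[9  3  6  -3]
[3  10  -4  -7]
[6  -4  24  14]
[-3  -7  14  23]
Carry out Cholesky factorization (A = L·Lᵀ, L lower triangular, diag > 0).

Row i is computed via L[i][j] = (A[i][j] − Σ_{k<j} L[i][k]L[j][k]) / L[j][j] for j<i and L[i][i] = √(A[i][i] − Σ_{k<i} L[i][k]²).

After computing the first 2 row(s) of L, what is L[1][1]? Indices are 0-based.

Step 1: L[0][0] = √(9) = 3.
  L[1][0] = (3) / L[0][0] = 1.
Step 2: L[1][1] = √(9) = 3.

L[1][1] = 3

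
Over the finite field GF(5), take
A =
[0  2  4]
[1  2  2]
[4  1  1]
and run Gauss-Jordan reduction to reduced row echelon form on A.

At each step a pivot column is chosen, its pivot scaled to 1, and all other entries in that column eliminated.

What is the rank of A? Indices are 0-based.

pivot(0,0): swap R0↔R1
pivot(0,0)=1: scale R0 → (1, 2, 2)
  clear (2,0): R2 −= (4)R0 → (0, 3, 3)
pivot(1,1)=2: scale R1 → (0, 1, 2)
  clear (0,1): R0 −= (2)R1 → (1, 0, 3)
  clear (2,1): R2 −= (3)R1 → (0, 0, 2)
pivot(2,2)=2: scale R2 → (0, 0, 1)
  clear (0,2): R0 −= (3)R2 → (1, 0, 0)
  clear (1,2): R1 −= (2)R2 → (0, 1, 0)

rank = 3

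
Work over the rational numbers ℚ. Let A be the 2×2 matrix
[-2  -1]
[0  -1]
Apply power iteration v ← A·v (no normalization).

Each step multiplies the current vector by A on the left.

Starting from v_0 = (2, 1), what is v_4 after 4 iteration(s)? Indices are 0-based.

v_4 = (47, 1)

v_0 = (2, 1).
v_1 = A·v_0 = (-5, -1).
v_2 = A·v_1 = (11, 1).
v_3 = A·v_2 = (-23, -1).
v_4 = A·v_3 = (47, 1).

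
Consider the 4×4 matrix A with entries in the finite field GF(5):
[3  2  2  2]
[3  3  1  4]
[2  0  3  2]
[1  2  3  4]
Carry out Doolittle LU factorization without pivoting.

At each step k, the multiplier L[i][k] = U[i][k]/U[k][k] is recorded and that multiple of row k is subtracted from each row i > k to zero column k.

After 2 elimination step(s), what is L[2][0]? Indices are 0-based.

L[2][0] = 4

[col 0] pivot 3
  R1 -= 1*R0 → (0, 1, 4, 2)  (L[1][0] := 1)
  R2 -= 4*R0 → (0, 2, 0, 4)  (L[2][0] := 4)
  R3 -= 2*R0 → (0, 3, 4, 0)  (L[3][0] := 2)
[col 1] pivot 1
  R2 -= 2*R1 → (0, 0, 2, 0)  (L[2][1] := 2)
  R3 -= 3*R1 → (0, 0, 2, 4)  (L[3][1] := 3)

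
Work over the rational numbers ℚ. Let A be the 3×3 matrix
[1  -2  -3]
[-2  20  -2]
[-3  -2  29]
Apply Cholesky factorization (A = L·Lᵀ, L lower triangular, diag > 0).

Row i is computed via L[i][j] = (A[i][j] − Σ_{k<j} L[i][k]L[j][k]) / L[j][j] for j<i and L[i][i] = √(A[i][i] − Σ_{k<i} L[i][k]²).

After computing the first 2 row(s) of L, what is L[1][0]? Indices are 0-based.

Step 1: L[0][0] = √(1) = 1.
  L[1][0] = (-2) / L[0][0] = -2.
Step 2: L[1][1] = √(16) = 4.

L[1][0] = -2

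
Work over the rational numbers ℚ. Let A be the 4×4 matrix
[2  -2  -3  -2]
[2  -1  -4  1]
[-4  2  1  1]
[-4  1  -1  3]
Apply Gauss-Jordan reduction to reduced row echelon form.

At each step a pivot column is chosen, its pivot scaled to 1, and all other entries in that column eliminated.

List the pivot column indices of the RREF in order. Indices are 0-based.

pivot columns: 0, 1, 2, 3

step 1: normalize row 0 (÷2) = (1, -1, -3/2, -1)
  row 1: subtract 2×row0 = (0, 1, -1, 3)
  row 2: subtract -4×row0 = (0, -2, -5, -3)
  row 3: subtract -4×row0 = (0, -3, -7, -1)
step 2: normalize row 1 (÷1) = (0, 1, -1, 3)
  row 0: subtract -1×row1 = (1, 0, -5/2, 2)
  row 2: subtract -2×row1 = (0, 0, -7, 3)
  row 3: subtract -3×row1 = (0, 0, -10, 8)
step 3: normalize row 2 (÷-7) = (0, 0, 1, -3/7)
  row 0: subtract -5/2×row2 = (1, 0, 0, 13/14)
  row 1: subtract -1×row2 = (0, 1, 0, 18/7)
  row 3: subtract -10×row2 = (0, 0, 0, 26/7)
step 4: normalize row 3 (÷26/7) = (0, 0, 0, 1)
  row 0: subtract 13/14×row3 = (1, 0, 0, 0)
  row 1: subtract 18/7×row3 = (0, 1, 0, 0)
  row 2: subtract -3/7×row3 = (0, 0, 1, 0)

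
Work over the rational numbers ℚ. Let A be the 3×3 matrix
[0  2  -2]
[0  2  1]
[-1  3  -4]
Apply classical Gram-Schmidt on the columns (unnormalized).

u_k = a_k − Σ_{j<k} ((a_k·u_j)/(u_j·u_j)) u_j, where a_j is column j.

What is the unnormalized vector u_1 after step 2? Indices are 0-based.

u_1 = (2, 2, 0)

Step 1: u_0 = a_0 = (0, 0, -1).
Step 2: u_1 = a_1 − (-3)·u_0 = (2, 2, 0).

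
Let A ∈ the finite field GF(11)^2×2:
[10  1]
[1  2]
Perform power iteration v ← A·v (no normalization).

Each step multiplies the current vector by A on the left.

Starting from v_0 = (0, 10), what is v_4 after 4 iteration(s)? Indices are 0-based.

v_0 = (0, 10).
v_1 = A·v_0 = (10, 9).
v_2 = A·v_1 = (10, 6).
v_3 = A·v_2 = (7, 0).
v_4 = A·v_3 = (4, 7).

v_4 = (4, 7)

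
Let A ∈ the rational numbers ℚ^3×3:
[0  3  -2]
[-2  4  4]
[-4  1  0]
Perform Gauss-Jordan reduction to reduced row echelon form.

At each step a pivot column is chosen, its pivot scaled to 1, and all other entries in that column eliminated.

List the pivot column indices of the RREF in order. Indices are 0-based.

pivot columns: 0, 1, 2

pivot(0,0): swap R0↔R1
pivot(0,0)=-2: scale R0 → (1, -2, -2)
  clear (2,0): R2 −= (-4)R0 → (0, -7, -8)
pivot(1,1)=3: scale R1 → (0, 1, -2/3)
  clear (0,1): R0 −= (-2)R1 → (1, 0, -10/3)
  clear (2,1): R2 −= (-7)R1 → (0, 0, -38/3)
pivot(2,2)=-38/3: scale R2 → (0, 0, 1)
  clear (0,2): R0 −= (-10/3)R2 → (1, 0, 0)
  clear (1,2): R1 −= (-2/3)R2 → (0, 1, 0)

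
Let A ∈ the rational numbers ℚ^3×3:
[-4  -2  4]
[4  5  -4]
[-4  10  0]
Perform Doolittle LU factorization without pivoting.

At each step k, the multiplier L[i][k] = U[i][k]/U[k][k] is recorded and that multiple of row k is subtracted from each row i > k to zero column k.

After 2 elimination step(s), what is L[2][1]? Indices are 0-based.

[col 0] pivot -4
  R1 -= -1*R0 → (0, 3, 0)  (L[1][0] := -1)
  R2 -= 1*R0 → (0, 12, -4)  (L[2][0] := 1)
[col 1] pivot 3
  R2 -= 4*R1 → (0, 0, -4)  (L[2][1] := 4)

L[2][1] = 4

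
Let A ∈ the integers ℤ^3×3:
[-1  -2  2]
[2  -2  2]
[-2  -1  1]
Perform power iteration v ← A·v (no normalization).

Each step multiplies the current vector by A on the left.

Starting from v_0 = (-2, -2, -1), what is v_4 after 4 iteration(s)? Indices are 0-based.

v_4 = (22, -146, 95)

v_0 = (-2, -2, -1).
v_1 = A·v_0 = (4, -2, 5).
v_2 = A·v_1 = (10, 22, -1).
v_3 = A·v_2 = (-56, -26, -43).
v_4 = A·v_3 = (22, -146, 95).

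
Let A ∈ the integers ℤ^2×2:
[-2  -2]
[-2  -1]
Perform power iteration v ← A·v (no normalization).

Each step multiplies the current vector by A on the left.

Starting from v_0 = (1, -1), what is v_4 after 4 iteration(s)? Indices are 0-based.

v_4 = (22, 17)

v_0 = (1, -1).
v_1 = A·v_0 = (0, -1).
v_2 = A·v_1 = (2, 1).
v_3 = A·v_2 = (-6, -5).
v_4 = A·v_3 = (22, 17).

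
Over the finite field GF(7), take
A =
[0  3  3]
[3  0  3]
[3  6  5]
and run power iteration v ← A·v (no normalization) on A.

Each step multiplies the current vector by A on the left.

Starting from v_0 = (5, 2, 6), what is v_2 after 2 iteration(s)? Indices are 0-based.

v_2 = (4, 5, 2)

v_0 = (5, 2, 6).
v_1 = A·v_0 = (3, 5, 1).
v_2 = A·v_1 = (4, 5, 2).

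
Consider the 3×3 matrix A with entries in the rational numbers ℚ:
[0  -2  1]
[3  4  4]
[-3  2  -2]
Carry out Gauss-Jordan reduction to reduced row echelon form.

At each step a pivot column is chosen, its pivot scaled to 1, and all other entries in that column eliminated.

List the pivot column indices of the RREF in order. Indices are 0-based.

pivot columns: 0, 1, 2

pivot(0,0): swap R0↔R1
pivot(0,0)=3: scale R0 → (1, 4/3, 4/3)
  clear (2,0): R2 −= (-3)R0 → (0, 6, 2)
pivot(1,1)=-2: scale R1 → (0, 1, -1/2)
  clear (0,1): R0 −= (4/3)R1 → (1, 0, 2)
  clear (2,1): R2 −= (6)R1 → (0, 0, 5)
pivot(2,2)=5: scale R2 → (0, 0, 1)
  clear (0,2): R0 −= (2)R2 → (1, 0, 0)
  clear (1,2): R1 −= (-1/2)R2 → (0, 1, 0)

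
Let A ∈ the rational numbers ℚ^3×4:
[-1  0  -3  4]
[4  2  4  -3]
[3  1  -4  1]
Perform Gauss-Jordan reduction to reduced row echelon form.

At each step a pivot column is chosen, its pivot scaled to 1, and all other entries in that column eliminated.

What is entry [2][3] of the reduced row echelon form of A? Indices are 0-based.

pivot(0,0)=-1: scale R0 → (1, 0, 3, -4)
  clear (1,0): R1 −= (4)R0 → (0, 2, -8, 13)
  clear (2,0): R2 −= (3)R0 → (0, 1, -13, 13)
pivot(1,1)=2: scale R1 → (0, 1, -4, 13/2)
  clear (2,1): R2 −= (1)R1 → (0, 0, -9, 13/2)
pivot(2,2)=-9: scale R2 → (0, 0, 1, -13/18)
  clear (0,2): R0 −= (3)R2 → (1, 0, 0, -11/6)
  clear (1,2): R1 −= (-4)R2 → (0, 1, 0, 65/18)

M[2][3] = -13/18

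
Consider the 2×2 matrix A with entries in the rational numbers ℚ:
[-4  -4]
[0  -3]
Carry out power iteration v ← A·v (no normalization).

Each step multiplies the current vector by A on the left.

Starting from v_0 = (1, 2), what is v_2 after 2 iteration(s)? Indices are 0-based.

v_0 = (1, 2).
v_1 = A·v_0 = (-12, -6).
v_2 = A·v_1 = (72, 18).

v_2 = (72, 18)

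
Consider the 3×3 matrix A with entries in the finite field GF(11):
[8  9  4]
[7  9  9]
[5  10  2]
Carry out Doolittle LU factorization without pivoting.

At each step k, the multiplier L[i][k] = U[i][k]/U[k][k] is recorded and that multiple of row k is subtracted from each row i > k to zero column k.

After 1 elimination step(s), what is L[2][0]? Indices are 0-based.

L[2][0] = 2

k=0: U[0][0]=8
  eliminate (1,0): mult=5, new row 1: (0, 8, 0); set L[1][0]=5
  eliminate (2,0): mult=2, new row 2: (0, 3, 5); set L[2][0]=2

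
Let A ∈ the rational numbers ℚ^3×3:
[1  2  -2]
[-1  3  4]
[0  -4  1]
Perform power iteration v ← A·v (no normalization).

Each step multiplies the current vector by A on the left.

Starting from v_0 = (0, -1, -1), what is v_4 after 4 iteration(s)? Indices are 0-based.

v_0 = (0, -1, -1).
v_1 = A·v_0 = (0, -7, 3).
v_2 = A·v_1 = (-20, -9, 31).
v_3 = A·v_2 = (-100, 117, 67).
v_4 = A·v_3 = (0, 719, -401).

v_4 = (0, 719, -401)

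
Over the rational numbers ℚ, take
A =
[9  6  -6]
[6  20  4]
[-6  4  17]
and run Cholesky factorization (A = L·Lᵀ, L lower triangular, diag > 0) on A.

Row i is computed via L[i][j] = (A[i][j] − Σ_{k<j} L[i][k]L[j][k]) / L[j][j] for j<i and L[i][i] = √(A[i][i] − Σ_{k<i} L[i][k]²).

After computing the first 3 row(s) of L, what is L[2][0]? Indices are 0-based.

Step 1: L[0][0] = √(9) = 3.
  L[1][0] = (6) / L[0][0] = 2.
Step 2: L[1][1] = √(16) = 4.
  L[2][0] = (-6) / L[0][0] = -2.
  L[2][1] = (8) / L[1][1] = 2.
Step 3: L[2][2] = √(9) = 3.

L[2][0] = -2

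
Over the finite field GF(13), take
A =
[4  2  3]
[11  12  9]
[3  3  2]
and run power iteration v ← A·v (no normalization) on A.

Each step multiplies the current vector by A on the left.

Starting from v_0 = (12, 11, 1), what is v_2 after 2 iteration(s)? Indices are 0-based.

v_0 = (12, 11, 1).
v_1 = A·v_0 = (8, 0, 6).
v_2 = A·v_1 = (11, 12, 10).

v_2 = (11, 12, 10)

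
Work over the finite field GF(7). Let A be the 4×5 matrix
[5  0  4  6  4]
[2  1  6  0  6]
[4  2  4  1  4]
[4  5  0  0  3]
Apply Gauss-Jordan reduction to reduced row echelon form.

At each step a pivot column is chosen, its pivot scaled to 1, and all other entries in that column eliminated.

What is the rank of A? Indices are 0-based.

[1] R0 /= 5  ⇒  (1, 0, 5, 4, 5)
     R1 -= 2·R0  ⇒  (0, 1, 3, 6, 3)
     R2 -= 4·R0  ⇒  (0, 2, 5, 6, 5)
     R3 -= 4·R0  ⇒  (0, 5, 1, 5, 4)
[2] R1 /= 1  ⇒  (0, 1, 3, 6, 3)
     R2 -= 2·R1  ⇒  (0, 0, 6, 1, 6)
     R3 -= 5·R1  ⇒  (0, 0, 0, 3, 3)
[3] R2 /= 6  ⇒  (0, 0, 1, 6, 1)
     R0 -= 5·R2  ⇒  (1, 0, 0, 2, 0)
     R1 -= 3·R2  ⇒  (0, 1, 0, 2, 0)
[4] R3 /= 3  ⇒  (0, 0, 0, 1, 1)
     R0 -= 2·R3  ⇒  (1, 0, 0, 0, 5)
     R1 -= 2·R3  ⇒  (0, 1, 0, 0, 5)
     R2 -= 6·R3  ⇒  (0, 0, 1, 0, 2)

rank = 4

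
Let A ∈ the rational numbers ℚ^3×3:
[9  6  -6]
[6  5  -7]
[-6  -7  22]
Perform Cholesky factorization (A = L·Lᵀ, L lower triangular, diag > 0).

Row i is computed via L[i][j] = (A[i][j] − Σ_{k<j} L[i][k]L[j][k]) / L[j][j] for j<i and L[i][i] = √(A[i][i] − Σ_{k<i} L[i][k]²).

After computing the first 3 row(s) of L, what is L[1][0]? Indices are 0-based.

L[1][0] = 2

Step 1: L[0][0] = √(9) = 3.
  L[1][0] = (6) / L[0][0] = 2.
Step 2: L[1][1] = √(1) = 1.
  L[2][0] = (-6) / L[0][0] = -2.
  L[2][1] = (-3) / L[1][1] = -3.
Step 3: L[2][2] = √(9) = 3.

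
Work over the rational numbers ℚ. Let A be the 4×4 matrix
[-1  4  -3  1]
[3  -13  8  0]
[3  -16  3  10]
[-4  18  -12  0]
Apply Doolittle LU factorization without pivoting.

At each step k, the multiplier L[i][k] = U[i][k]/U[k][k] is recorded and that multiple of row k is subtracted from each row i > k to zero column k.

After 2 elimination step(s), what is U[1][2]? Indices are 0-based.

Step 1: pivot at (0,0) is -1.
  row1 ← row1 − (-3)·row0  ⇒  L[1][0]=-3, U row1=(0, -1, -1, 3)
  row2 ← row2 − (-3)·row0  ⇒  L[2][0]=-3, U row2=(0, -4, -6, 13)
  row3 ← row3 − (4)·row0  ⇒  L[3][0]=4, U row3=(0, 2, 0, -4)
Step 2: pivot at (1,1) is -1.
  row2 ← row2 − (4)·row1  ⇒  L[2][1]=4, U row2=(0, 0, -2, 1)
  row3 ← row3 − (-2)·row1  ⇒  L[3][1]=-2, U row3=(0, 0, -2, 2)

U[1][2] = -1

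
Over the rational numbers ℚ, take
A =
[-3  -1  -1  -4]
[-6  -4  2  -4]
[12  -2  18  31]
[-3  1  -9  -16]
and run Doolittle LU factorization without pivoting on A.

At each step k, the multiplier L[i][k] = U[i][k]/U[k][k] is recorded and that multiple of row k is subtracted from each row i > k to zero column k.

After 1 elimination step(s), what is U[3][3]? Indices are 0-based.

U[3][3] = -12

Step 1: pivot at (0,0) is -3.
  row1 ← row1 − (2)·row0  ⇒  L[1][0]=2, U row1=(0, -2, 4, 4)
  row2 ← row2 − (-4)·row0  ⇒  L[2][0]=-4, U row2=(0, -6, 14, 15)
  row3 ← row3 − (1)·row0  ⇒  L[3][0]=1, U row3=(0, 2, -8, -12)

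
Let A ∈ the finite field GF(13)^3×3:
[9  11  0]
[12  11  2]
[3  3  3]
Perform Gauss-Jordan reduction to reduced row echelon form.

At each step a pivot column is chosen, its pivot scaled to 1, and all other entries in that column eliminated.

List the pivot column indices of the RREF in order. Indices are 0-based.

pivot columns: 0, 1, 2

step 1: normalize row 0 (÷9) = (1, 7, 0)
  row 1: subtract 12×row0 = (0, 5, 2)
  row 2: subtract 3×row0 = (0, 8, 3)
step 2: normalize row 1 (÷5) = (0, 1, 3)
  row 0: subtract 7×row1 = (1, 0, 5)
  row 2: subtract 8×row1 = (0, 0, 5)
step 3: normalize row 2 (÷5) = (0, 0, 1)
  row 0: subtract 5×row2 = (1, 0, 0)
  row 1: subtract 3×row2 = (0, 1, 0)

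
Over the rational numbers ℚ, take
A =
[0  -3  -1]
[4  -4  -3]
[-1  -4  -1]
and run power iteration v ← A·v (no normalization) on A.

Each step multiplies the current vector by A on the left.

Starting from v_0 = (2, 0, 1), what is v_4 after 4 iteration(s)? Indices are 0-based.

v_4 = (-268, -260, -389)

v_0 = (2, 0, 1).
v_1 = A·v_0 = (-1, 5, -3).
v_2 = A·v_1 = (-12, -15, -16).
v_3 = A·v_2 = (61, 60, 88).
v_4 = A·v_3 = (-268, -260, -389).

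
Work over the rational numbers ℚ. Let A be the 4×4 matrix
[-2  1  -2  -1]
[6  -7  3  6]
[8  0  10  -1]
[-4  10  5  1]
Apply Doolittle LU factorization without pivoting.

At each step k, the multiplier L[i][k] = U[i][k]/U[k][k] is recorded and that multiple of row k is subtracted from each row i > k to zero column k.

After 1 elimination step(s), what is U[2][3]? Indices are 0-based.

U[2][3] = -5

Step 1: pivot at (0,0) is -2.
  row1 ← row1 − (-3)·row0  ⇒  L[1][0]=-3, U row1=(0, -4, -3, 3)
  row2 ← row2 − (-4)·row0  ⇒  L[2][0]=-4, U row2=(0, 4, 2, -5)
  row3 ← row3 − (2)·row0  ⇒  L[3][0]=2, U row3=(0, 8, 9, 3)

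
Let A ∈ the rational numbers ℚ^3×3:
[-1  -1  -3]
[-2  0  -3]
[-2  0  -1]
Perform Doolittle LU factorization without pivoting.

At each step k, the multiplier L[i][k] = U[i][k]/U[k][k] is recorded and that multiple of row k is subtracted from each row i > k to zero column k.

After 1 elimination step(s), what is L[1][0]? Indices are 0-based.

k=0: U[0][0]=-1
  eliminate (1,0): mult=2, new row 1: (0, 2, 3); set L[1][0]=2
  eliminate (2,0): mult=2, new row 2: (0, 2, 5); set L[2][0]=2

L[1][0] = 2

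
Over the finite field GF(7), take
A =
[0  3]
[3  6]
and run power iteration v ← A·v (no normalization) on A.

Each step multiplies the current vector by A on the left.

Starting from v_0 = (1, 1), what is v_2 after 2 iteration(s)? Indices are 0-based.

v_0 = (1, 1).
v_1 = A·v_0 = (3, 2).
v_2 = A·v_1 = (6, 0).

v_2 = (6, 0)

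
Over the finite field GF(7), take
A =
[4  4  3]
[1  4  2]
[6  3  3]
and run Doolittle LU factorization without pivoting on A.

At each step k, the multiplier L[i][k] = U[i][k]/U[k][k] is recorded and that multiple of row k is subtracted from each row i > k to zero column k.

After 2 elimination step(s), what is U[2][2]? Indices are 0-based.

U[2][2] = 5

[col 0] pivot 4
  R1 -= 2*R0 → (0, 3, 3)  (L[1][0] := 2)
  R2 -= 5*R0 → (0, 4, 2)  (L[2][0] := 5)
[col 1] pivot 3
  R2 -= 6*R1 → (0, 0, 5)  (L[2][1] := 6)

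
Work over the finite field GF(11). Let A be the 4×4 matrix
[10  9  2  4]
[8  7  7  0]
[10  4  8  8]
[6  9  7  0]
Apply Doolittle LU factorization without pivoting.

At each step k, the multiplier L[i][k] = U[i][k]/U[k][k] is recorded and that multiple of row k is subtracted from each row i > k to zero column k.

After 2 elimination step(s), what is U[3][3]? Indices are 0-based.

U[3][3] = 6

Step 1: pivot at (0,0) is 10.
  row1 ← row1 − (3)·row0  ⇒  L[1][0]=3, U row1=(0, 2, 1, 10)
  row2 ← row2 − (1)·row0  ⇒  L[2][0]=1, U row2=(0, 6, 6, 4)
  row3 ← row3 − (5)·row0  ⇒  L[3][0]=5, U row3=(0, 8, 8, 2)
Step 2: pivot at (1,1) is 2.
  row2 ← row2 − (3)·row1  ⇒  L[2][1]=3, U row2=(0, 0, 3, 7)
  row3 ← row3 − (4)·row1  ⇒  L[3][1]=4, U row3=(0, 0, 4, 6)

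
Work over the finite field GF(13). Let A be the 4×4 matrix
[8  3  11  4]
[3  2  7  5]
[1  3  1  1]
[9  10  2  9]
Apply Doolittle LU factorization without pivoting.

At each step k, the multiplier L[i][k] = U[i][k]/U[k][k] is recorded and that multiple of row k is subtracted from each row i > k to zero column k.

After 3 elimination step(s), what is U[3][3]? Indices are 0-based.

U[3][3] = 10

k=0: U[0][0]=8
  eliminate (1,0): mult=2, new row 1: (0, 9, 11, 10); set L[1][0]=2
  eliminate (2,0): mult=5, new row 2: (0, 1, 11, 7); set L[2][0]=5
  eliminate (3,0): mult=6, new row 3: (0, 5, 1, 11); set L[3][0]=6
k=1: U[1][1]=9
  eliminate (2,1): mult=3, new row 2: (0, 0, 4, 3); set L[2][1]=3
  eliminate (3,1): mult=2, new row 3: (0, 0, 5, 4); set L[3][1]=2
k=2: U[2][2]=4
  eliminate (3,2): mult=11, new row 3: (0, 0, 0, 10); set L[3][2]=11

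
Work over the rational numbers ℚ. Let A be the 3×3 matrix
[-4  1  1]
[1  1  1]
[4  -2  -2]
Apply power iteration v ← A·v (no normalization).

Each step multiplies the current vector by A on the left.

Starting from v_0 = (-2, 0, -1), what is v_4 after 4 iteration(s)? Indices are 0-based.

v_4 = (-997, -37, 1226)

v_0 = (-2, 0, -1).
v_1 = A·v_0 = (7, -3, -6).
v_2 = A·v_1 = (-37, -2, 46).
v_3 = A·v_2 = (192, 7, -236).
v_4 = A·v_3 = (-997, -37, 1226).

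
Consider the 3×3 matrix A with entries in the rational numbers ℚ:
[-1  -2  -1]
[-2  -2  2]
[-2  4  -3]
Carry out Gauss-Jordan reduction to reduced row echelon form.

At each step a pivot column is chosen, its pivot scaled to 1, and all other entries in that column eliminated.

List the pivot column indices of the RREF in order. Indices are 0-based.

pivot columns: 0, 1, 2

[1] R0 /= -1  ⇒  (1, 2, 1)
     R1 -= -2·R0  ⇒  (0, 2, 4)
     R2 -= -2·R0  ⇒  (0, 8, -1)
[2] R1 /= 2  ⇒  (0, 1, 2)
     R0 -= 2·R1  ⇒  (1, 0, -3)
     R2 -= 8·R1  ⇒  (0, 0, -17)
[3] R2 /= -17  ⇒  (0, 0, 1)
     R0 -= -3·R2  ⇒  (1, 0, 0)
     R1 -= 2·R2  ⇒  (0, 1, 0)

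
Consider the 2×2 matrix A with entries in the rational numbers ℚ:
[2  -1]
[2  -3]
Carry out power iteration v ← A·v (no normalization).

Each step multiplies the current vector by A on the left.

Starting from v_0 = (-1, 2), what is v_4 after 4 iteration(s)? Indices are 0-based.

v_4 = (16, 112)

v_0 = (-1, 2).
v_1 = A·v_0 = (-4, -8).
v_2 = A·v_1 = (0, 16).
v_3 = A·v_2 = (-16, -48).
v_4 = A·v_3 = (16, 112).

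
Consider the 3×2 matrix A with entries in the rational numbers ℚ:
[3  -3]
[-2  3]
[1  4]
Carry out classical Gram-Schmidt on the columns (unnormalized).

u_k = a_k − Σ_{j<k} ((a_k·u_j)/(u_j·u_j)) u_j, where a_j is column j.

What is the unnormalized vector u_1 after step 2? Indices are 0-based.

u_1 = (-9/14, 10/7, 67/14)

Step 1: u_0 = a_0 = (3, -2, 1).
Step 2: u_1 = a_1 − (-11/14)·u_0 = (-9/14, 10/7, 67/14).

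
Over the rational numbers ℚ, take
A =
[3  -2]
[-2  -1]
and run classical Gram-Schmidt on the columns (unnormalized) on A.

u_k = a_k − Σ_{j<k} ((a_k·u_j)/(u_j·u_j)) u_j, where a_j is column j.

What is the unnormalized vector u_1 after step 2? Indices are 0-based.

Step 1: u_0 = a_0 = (3, -2).
Step 2: u_1 = a_1 − (-4/13)·u_0 = (-14/13, -21/13).

u_1 = (-14/13, -21/13)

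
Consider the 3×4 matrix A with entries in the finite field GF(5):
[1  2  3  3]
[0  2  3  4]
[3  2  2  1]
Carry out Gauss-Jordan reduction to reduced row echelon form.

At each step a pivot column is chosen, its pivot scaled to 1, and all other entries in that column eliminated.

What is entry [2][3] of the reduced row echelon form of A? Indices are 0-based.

pivot(0,0)=1: scale R0 → (1, 2, 3, 3)
  clear (2,0): R2 −= (3)R0 → (0, 1, 3, 2)
pivot(1,1)=2: scale R1 → (0, 1, 4, 2)
  clear (0,1): R0 −= (2)R1 → (1, 0, 0, 4)
  clear (2,1): R2 −= (1)R1 → (0, 0, 4, 0)
pivot(2,2)=4: scale R2 → (0, 0, 1, 0)
  clear (1,2): R1 −= (4)R2 → (0, 1, 0, 2)

M[2][3] = 0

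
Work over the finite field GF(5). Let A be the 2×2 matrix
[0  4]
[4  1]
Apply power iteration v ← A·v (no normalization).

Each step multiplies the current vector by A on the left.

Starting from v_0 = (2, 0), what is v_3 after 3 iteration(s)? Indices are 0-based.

v_3 = (2, 1)

v_0 = (2, 0).
v_1 = A·v_0 = (0, 3).
v_2 = A·v_1 = (2, 3).
v_3 = A·v_2 = (2, 1).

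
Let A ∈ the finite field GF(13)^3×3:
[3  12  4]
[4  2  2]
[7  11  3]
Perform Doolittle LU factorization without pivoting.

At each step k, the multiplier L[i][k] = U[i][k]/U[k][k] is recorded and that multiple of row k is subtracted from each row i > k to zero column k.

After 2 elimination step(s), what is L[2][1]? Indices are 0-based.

Step 1: pivot at (0,0) is 3.
  row1 ← row1 − (10)·row0  ⇒  L[1][0]=10, U row1=(0, 12, 1)
  row2 ← row2 − (11)·row0  ⇒  L[2][0]=11, U row2=(0, 9, 11)
Step 2: pivot at (1,1) is 12.
  row2 ← row2 − (4)·row1  ⇒  L[2][1]=4, U row2=(0, 0, 7)

L[2][1] = 4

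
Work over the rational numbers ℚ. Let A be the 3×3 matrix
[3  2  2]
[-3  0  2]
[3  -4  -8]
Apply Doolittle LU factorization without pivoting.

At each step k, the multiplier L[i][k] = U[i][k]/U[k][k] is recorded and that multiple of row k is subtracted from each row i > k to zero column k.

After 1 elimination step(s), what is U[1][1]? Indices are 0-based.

U[1][1] = 2

k=0: U[0][0]=3
  eliminate (1,0): mult=-1, new row 1: (0, 2, 4); set L[1][0]=-1
  eliminate (2,0): mult=1, new row 2: (0, -6, -10); set L[2][0]=1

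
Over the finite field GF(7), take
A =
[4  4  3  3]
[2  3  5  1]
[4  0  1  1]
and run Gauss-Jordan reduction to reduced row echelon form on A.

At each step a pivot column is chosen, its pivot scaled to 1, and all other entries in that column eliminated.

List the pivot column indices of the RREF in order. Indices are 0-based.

step 1: normalize row 0 (÷4) = (1, 1, 6, 6)
  row 1: subtract 2×row0 = (0, 1, 0, 3)
  row 2: subtract 4×row0 = (0, 3, 5, 5)
step 2: normalize row 1 (÷1) = (0, 1, 0, 3)
  row 0: subtract 1×row1 = (1, 0, 6, 3)
  row 2: subtract 3×row1 = (0, 0, 5, 3)
step 3: normalize row 2 (÷5) = (0, 0, 1, 2)
  row 0: subtract 6×row2 = (1, 0, 0, 5)

pivot columns: 0, 1, 2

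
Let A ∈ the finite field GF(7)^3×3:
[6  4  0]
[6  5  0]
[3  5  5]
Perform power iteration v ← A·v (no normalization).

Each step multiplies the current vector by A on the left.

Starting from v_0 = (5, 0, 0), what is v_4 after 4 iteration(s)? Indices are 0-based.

v_0 = (5, 0, 0).
v_1 = A·v_0 = (2, 2, 1).
v_2 = A·v_1 = (6, 1, 0).
v_3 = A·v_2 = (5, 6, 2).
v_4 = A·v_3 = (5, 4, 6).

v_4 = (5, 4, 6)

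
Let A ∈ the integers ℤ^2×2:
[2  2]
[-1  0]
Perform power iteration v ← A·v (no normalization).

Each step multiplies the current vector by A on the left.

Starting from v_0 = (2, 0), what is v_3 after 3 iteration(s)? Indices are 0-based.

v_3 = (0, -4)

v_0 = (2, 0).
v_1 = A·v_0 = (4, -2).
v_2 = A·v_1 = (4, -4).
v_3 = A·v_2 = (0, -4).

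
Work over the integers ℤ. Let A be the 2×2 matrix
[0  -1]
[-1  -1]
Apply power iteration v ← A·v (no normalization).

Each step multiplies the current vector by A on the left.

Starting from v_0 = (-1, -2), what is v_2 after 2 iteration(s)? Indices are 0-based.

v_2 = (-3, -5)

v_0 = (-1, -2).
v_1 = A·v_0 = (2, 3).
v_2 = A·v_1 = (-3, -5).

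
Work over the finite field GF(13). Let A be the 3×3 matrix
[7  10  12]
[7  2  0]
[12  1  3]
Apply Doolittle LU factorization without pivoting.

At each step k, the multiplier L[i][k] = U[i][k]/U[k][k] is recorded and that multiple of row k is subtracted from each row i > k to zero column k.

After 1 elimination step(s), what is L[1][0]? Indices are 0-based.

[col 0] pivot 7
  R1 -= 1*R0 → (0, 5, 1)  (L[1][0] := 1)
  R2 -= 11*R0 → (0, 8, 1)  (L[2][0] := 11)

L[1][0] = 1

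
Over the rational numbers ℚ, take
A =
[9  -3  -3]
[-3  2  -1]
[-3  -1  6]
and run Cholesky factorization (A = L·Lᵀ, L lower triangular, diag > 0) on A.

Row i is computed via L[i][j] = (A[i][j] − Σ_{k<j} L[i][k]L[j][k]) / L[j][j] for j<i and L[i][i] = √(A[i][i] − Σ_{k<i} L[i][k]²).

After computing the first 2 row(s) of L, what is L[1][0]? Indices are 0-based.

L[1][0] = -1

Step 1: L[0][0] = √(9) = 3.
  L[1][0] = (-3) / L[0][0] = -1.
Step 2: L[1][1] = √(1) = 1.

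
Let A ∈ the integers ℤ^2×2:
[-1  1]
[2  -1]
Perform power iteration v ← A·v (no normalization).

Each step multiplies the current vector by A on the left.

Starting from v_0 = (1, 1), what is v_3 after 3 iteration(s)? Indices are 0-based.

v_3 = (-2, 3)

v_0 = (1, 1).
v_1 = A·v_0 = (0, 1).
v_2 = A·v_1 = (1, -1).
v_3 = A·v_2 = (-2, 3).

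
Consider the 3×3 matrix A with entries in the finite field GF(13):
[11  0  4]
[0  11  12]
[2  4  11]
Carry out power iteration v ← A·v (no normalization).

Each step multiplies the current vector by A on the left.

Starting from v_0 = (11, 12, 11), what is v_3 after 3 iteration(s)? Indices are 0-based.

v_0 = (11, 12, 11).
v_1 = A·v_0 = (9, 4, 9).
v_2 = A·v_1 = (5, 9, 3).
v_3 = A·v_2 = (2, 5, 1).

v_3 = (2, 5, 1)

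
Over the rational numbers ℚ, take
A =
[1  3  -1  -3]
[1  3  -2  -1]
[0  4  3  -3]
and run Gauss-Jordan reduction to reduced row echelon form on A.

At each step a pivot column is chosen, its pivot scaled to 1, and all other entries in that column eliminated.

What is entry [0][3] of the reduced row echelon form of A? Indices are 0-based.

M[0][3] = -29/4

[1] R0 /= 1  ⇒  (1, 3, -1, -3)
     R1 -= 1·R0  ⇒  (0, 0, -1, 2)
[2] R1 <-> R2
[2] R1 /= 4  ⇒  (0, 1, 3/4, -3/4)
     R0 -= 3·R1  ⇒  (1, 0, -13/4, -3/4)
[3] R2 /= -1  ⇒  (0, 0, 1, -2)
     R0 -= -13/4·R2  ⇒  (1, 0, 0, -29/4)
     R1 -= 3/4·R2  ⇒  (0, 1, 0, 3/4)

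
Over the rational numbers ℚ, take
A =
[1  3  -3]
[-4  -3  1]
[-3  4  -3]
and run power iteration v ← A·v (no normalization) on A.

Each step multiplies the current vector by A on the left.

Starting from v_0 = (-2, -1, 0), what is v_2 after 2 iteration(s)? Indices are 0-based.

v_0 = (-2, -1, 0).
v_1 = A·v_0 = (-5, 11, 2).
v_2 = A·v_1 = (22, -11, 53).

v_2 = (22, -11, 53)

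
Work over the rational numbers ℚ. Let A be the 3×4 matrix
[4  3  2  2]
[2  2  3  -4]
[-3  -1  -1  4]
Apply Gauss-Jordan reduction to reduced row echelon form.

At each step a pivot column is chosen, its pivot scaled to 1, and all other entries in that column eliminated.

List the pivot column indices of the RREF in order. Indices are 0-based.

[1] R0 /= 4  ⇒  (1, 3/4, 1/2, 1/2)
     R1 -= 2·R0  ⇒  (0, 1/2, 2, -5)
     R2 -= -3·R0  ⇒  (0, 5/4, 1/2, 11/2)
[2] R1 /= 1/2  ⇒  (0, 1, 4, -10)
     R0 -= 3/4·R1  ⇒  (1, 0, -5/2, 8)
     R2 -= 5/4·R1  ⇒  (0, 0, -9/2, 18)
[3] R2 /= -9/2  ⇒  (0, 0, 1, -4)
     R0 -= -5/2·R2  ⇒  (1, 0, 0, -2)
     R1 -= 4·R2  ⇒  (0, 1, 0, 6)

pivot columns: 0, 1, 2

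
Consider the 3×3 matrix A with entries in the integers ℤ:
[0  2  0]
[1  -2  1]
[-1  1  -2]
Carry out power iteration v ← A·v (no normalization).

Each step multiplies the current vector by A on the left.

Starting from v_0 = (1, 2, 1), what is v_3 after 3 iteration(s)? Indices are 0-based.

v_3 = (14, -22, 19)

v_0 = (1, 2, 1).
v_1 = A·v_0 = (4, -2, -1).
v_2 = A·v_1 = (-4, 7, -4).
v_3 = A·v_2 = (14, -22, 19).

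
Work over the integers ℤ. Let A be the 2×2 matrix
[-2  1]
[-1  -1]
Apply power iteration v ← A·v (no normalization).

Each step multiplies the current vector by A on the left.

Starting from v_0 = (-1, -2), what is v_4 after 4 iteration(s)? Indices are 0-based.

v_0 = (-1, -2).
v_1 = A·v_0 = (0, 3).
v_2 = A·v_1 = (3, -3).
v_3 = A·v_2 = (-9, 0).
v_4 = A·v_3 = (18, 9).

v_4 = (18, 9)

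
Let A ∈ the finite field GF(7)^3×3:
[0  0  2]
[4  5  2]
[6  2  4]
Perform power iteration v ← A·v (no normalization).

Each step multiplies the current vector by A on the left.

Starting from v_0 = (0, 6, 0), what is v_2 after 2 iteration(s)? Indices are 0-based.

v_0 = (0, 6, 0).
v_1 = A·v_0 = (0, 2, 5).
v_2 = A·v_1 = (3, 6, 3).

v_2 = (3, 6, 3)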